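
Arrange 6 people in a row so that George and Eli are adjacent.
Treat as block: (6-1)! × 2! = 120 × 2 = 240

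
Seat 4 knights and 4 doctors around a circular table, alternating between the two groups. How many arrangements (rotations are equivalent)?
Fix one of the knights: (4-1)! ways for the remaining knights, × 4! ways for the doctors = 6 × 24 = 144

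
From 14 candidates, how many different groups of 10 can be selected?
C(14,10) = 14!/(10!×4!) = 1001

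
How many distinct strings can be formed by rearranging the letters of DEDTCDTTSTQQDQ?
14! / (4! × 4! × 1! × 3! × 1! × 1!) = 25225200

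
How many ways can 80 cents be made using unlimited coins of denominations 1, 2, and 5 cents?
Coefficient of x^80 in 1/(1-x^1) · 1/(1-x^2) · 1/(1-x^5). Case on j = number of 5-cent coins (j = 0..16); remainder r = 80 - 5j is made from {1,2} in ⌊r/2⌋+1 ways. r = 80, 75, 70, 65, 60, 55, 50, 45, 40, 35, 30, 25, 20, 15, 10, 5, 0 → 41 + 38 + 36 + 33 + 31 + 28 + 26 + 23 + 21 + 18 + 16 + 13 + 11 + 8 + 6 + 3 + 1 = 353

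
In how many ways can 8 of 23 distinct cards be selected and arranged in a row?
P(23,8) = 23!/(23-8)! = 19769460480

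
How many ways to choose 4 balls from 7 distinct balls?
C(7,4) = 7!/(4!×3!) = 35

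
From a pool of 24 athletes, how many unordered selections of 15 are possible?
C(24,15) = 24!/(15!×9!) = 1307504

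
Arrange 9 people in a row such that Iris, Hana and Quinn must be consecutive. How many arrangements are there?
Treat the 3 as one block: (9-3+1)! × 3! = 5040 × 6 = 30240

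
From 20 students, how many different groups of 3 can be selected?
C(20,3) = 20!/(3!×17!) = 1140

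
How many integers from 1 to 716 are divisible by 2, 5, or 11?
⌊716/2⌋+⌊716/5⌋+⌊716/11⌋ - ⌊716/10⌋-⌊716/22⌋-⌊716/55⌋ + ⌊716/110⌋ = 358+143+65 - 71-32-13 + 6 = 456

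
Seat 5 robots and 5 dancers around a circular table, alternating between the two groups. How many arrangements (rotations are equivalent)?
Fix one of the robots: (5-1)! ways for the remaining robots, × 5! ways for the dancers = 24 × 120 = 2880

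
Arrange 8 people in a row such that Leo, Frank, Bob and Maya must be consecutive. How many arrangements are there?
Treat the 4 as one block: (8-4+1)! × 4! = 120 × 24 = 2880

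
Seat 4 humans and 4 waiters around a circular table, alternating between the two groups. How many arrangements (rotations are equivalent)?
Fix one of the humans: (4-1)! ways for the remaining humans, × 4! ways for the waiters = 6 × 24 = 144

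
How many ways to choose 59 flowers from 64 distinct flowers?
C(64,59) = 64!/(59!×5!) = 7624512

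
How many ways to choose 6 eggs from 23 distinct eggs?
C(23,6) = 23!/(6!×17!) = 100947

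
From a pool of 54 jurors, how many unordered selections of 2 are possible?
C(54,2) = 54!/(2!×52!) = 1431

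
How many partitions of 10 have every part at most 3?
Let r_j(i) = number of partitions of i into parts ≤ j, for i = 0..10. r_1(i) = 1 for all i; r_j(i) = r_{j-1}(i) + r_j(i-j). Rows j = 2..3: ≤2: 1 1 2 2 3 3 4 4 5 5 6; ≤3: 1 1 2 3 4 5 7 8 10 12 14. r_3(10) = 14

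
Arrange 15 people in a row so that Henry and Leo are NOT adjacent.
Total - adjacent = 15! - (15-1)!×2 = 1307674368000 - 174356582400 = 1133317785600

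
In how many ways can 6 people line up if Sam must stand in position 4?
Fix one position: (6-1)! = 120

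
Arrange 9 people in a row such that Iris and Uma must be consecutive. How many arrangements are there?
Treat the 2 as one block: (9-2+1)! × 2! = 40320 × 2 = 80640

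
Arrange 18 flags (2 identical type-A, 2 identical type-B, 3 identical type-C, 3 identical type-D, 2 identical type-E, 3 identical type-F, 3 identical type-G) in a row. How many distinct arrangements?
18! / (2! × 2! × 3! × 3! × 2! × 3! × 3!) = 617512896000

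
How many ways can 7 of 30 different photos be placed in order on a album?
P(30,7) = 30!/(30-7)! = 10260432000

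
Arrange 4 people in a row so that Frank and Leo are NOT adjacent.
Total - adjacent = 4! - (4-1)!×2 = 24 - 12 = 12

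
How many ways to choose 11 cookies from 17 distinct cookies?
C(17,11) = 17!/(11!×6!) = 12376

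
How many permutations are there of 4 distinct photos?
4! = 24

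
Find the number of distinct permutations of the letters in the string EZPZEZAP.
8! / (3! × 2! × 2! × 1!) = 1680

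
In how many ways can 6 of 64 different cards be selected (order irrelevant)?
C(64,6) = 64!/(6!×58!) = 74974368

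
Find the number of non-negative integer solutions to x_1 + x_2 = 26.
C(26+2-1, 2-1) = C(27, 1) = 27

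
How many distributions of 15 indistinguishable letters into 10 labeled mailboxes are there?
C(15+10-1, 10-1) = C(24, 9) = 1307504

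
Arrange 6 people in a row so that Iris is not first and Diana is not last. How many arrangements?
By inclusion-exclusion: 6! - 2×(6-1)! + (6-2)! = 720 - 240 + 24 = 504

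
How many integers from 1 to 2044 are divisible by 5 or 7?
⌊2044/5⌋ + ⌊2044/7⌋ - ⌊2044/35⌋ = 408 + 292 - 58 = 642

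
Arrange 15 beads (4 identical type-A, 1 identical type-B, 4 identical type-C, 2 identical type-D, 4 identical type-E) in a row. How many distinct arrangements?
15! / (4! × 1! × 4! × 2! × 4!) = 47297250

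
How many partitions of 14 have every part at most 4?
Let r_j(i) = number of partitions of i into parts ≤ j, for i = 0..14. r_1(i) = 1 for all i; r_j(i) = r_{j-1}(i) + r_j(i-j). Rows j = 2..4: ≤2: 1 1 2 2 3 3 4 4 5 5 6 6 7 7 8; ≤3: 1 1 2 3 4 5 7 8 10 12 14 16 19 21 24; ≤4: 1 1 2 3 5 6 9 11 15 18 23 27 34 39 47. r_4(14) = 47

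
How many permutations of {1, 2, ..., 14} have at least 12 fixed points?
Exactly j fixed points: C(14,j)·!(14-j); sum over j ≥ 12 (derangement numbers via !m = (m-1)·(!(m-1) + !(m-2)): !0..!2 = 1, 0, 1). Σ_{j=12}^{14} C(14,j)·!(14-j) = C(14,12)·!2 + C(14,13)·!1 + C(14,14)·!0 = 91·1 + 14·0 + 1·1 = 92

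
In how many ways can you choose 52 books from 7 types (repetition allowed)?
C(52+7-1, 7-1) = C(58, 6) = 40475358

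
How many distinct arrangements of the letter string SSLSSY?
6! / (1! × 1! × 4!) = 30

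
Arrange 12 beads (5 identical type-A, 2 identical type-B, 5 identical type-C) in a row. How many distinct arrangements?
12! / (5! × 2! × 5!) = 16632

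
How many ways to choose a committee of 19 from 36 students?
C(36,19) = 36!/(19!×17!) = 8597496600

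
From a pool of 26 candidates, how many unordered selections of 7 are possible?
C(26,7) = 26!/(7!×19!) = 657800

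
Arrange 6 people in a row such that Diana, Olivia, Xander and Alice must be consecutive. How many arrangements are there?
Treat the 4 as one block: (6-4+1)! × 4! = 6 × 24 = 144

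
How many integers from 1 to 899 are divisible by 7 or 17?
⌊899/7⌋ + ⌊899/17⌋ - ⌊899/119⌋ = 128 + 52 - 7 = 173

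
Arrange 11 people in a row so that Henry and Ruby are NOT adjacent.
Total - adjacent = 11! - (11-1)!×2 = 39916800 - 7257600 = 32659200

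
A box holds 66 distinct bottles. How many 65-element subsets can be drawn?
C(66,65) = 66!/(65!×1!) = 66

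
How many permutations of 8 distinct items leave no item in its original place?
!8 = Σ_{j=0}^{8} (-1)^j·8!/j! = 40320 - 40320 + 20160 - 6720 + 1680 - 336 + 56 - 8 + 1 = 14833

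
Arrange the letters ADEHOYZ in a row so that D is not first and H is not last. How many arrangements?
By inclusion-exclusion: 7! - 2×(7-1)! + (7-2)! = 5040 - 1440 + 120 = 3720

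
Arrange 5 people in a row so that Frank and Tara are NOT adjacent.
Total - adjacent = 5! - (5-1)!×2 = 120 - 48 = 72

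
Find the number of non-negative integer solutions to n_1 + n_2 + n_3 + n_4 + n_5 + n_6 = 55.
C(55+6-1, 6-1) = C(60, 5) = 5461512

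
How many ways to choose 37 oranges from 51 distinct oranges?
C(51,37) = 51!/(37!×14!) = 1292706174900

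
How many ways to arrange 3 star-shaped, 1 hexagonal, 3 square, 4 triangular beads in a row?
11! / (3! × 1! × 3! × 4!) = 46200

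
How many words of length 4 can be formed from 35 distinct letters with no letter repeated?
P(35,4) = 35!/(35-4)! = 1256640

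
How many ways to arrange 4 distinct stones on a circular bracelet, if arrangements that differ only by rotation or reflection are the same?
(4-1)!/2 = 6/2 = 3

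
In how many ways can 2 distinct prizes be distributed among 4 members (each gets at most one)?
P(4,2) = 4!/(4-2)! = 12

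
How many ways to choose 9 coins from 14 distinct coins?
C(14,9) = 14!/(9!×5!) = 2002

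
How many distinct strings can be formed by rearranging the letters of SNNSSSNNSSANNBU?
15! / (1! × 1! × 6! × 6! × 1!) = 2522520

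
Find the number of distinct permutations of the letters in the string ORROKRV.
7! / (2! × 1! × 1! × 3!) = 420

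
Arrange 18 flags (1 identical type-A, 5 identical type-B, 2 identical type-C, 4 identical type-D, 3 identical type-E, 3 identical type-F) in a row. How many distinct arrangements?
18! / (1! × 5! × 2! × 4! × 3! × 3!) = 30875644800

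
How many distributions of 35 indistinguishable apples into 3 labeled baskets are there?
C(35+3-1, 3-1) = C(37, 2) = 666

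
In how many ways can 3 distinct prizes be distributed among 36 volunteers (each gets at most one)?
P(36,3) = 36!/(36-3)! = 42840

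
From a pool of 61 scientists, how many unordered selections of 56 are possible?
C(61,56) = 61!/(56!×5!) = 5949147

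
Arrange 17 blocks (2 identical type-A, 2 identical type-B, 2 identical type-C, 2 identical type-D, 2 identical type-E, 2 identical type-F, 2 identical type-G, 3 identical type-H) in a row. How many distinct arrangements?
17! / (2! × 2! × 2! × 2! × 2! × 2! × 2! × 3!) = 463134672000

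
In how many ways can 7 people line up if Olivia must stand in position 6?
Fix one position: (7-1)! = 720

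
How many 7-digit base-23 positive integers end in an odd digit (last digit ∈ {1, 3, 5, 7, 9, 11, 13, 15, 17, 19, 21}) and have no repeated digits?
Last∈{1,3,5,7,9,11,13,15,17,19,21}. Last=0: 0. Last nonzero: 11×21×P(21,5) = 564074280. Total = 564074280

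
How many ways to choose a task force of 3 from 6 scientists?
C(6,3) = 6!/(3!×3!) = 20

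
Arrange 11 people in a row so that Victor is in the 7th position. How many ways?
Fix one position: (11-1)! = 3628800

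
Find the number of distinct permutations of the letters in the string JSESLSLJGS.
10! / (2! × 4! × 1! × 1! × 2!) = 37800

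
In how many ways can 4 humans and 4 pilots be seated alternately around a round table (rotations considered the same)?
Fix one of the humans: (4-1)! ways for the remaining humans, × 4! ways for the pilots = 6 × 24 = 144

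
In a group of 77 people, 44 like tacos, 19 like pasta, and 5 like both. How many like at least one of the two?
|A∪B| = |A| + |B| - |A∩B| = 44 + 19 - 5 = 58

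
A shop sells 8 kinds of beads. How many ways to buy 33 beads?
C(33+8-1, 8-1) = C(40, 7) = 18643560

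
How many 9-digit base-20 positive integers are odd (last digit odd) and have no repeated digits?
Last∈{1,3,5,7,9,11,13,15,17,19}. Last=0: 0. Last nonzero: 10×18×P(18,7) = 28870732800. Total = 28870732800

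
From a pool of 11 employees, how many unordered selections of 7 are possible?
C(11,7) = 11!/(7!×4!) = 330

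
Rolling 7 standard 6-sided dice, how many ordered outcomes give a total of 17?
Coefficient of x^17 in (x + x² + ... + x^6)^7. By inclusion-exclusion on dice exceeding 6: Σ_j (-1)^j C(7,j)·C(17-1-6j, 6) = C(7,0)·C(16,6) - C(7,1)·C(10,6) = 1·8008 - 7·210 = 6538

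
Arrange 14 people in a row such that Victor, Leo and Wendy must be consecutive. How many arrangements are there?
Treat the 3 as one block: (14-3+1)! × 3! = 479001600 × 6 = 2874009600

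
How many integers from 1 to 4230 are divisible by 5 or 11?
⌊4230/5⌋ + ⌊4230/11⌋ - ⌊4230/55⌋ = 846 + 384 - 76 = 1154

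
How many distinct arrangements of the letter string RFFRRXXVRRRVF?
13! / (2! × 2! × 3! × 6!) = 360360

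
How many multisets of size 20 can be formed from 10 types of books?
C(20+10-1, 10-1) = C(29, 9) = 10015005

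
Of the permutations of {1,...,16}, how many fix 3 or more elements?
Exactly j fixed points: C(16,j)·!(16-j); sum over j ≥ 3 (derangement numbers via !m = (m-1)·(!(m-1) + !(m-2)): !0..!13 = 1, 0, 1, 2, 9, 44, 265, 1854, 14833, 133496, 1334961, 14684570, 176214841, 2290792932). Σ_{j=3}^{16} C(16,j)·!(16-j) = C(16,3)·!13 + C(16,4)·!12 + C(16,5)·!11 + C(16,6)·!10 + C(16,7)·!9 + C(16,8)·!8 + C(16,9)·!7 + C(16,10)·!6 + C(16,11)·!5 + C(16,12)·!4 + C(16,13)·!3 + C(16,14)·!2 + C(16,15)·!1 + C(16,16)·!0 = 560·2290792932 + 1820·176214841 + 4368·14684570 + 8008·1334961 + 11440·133496 + 12870·14833 + 11440·1854 + 8008·265 + 4368·44 + 1820·9 + 560·2 + 120·1 + 16·0 + 1·1 = 1680129258631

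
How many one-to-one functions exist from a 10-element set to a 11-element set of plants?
P(11,10) = 11!/(11-10)! = 39916800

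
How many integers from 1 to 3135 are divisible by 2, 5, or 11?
⌊3135/2⌋+⌊3135/5⌋+⌊3135/11⌋ - ⌊3135/10⌋-⌊3135/22⌋-⌊3135/55⌋ + ⌊3135/110⌋ = 1567+627+285 - 313-142-57 + 28 = 1995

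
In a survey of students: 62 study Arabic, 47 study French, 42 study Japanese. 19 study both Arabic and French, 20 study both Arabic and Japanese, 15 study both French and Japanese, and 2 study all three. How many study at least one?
|A∪B∪C| = 62+47+42-19-20-15+2 = 99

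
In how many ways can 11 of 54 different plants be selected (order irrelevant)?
C(54,11) = 54!/(11!×43!) = 95722852680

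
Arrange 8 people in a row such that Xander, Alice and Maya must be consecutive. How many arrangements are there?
Treat the 3 as one block: (8-3+1)! × 3! = 720 × 6 = 4320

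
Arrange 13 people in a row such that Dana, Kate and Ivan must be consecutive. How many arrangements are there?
Treat the 3 as one block: (13-3+1)! × 3! = 39916800 × 6 = 239500800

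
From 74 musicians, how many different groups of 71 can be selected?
C(74,71) = 74!/(71!×3!) = 64824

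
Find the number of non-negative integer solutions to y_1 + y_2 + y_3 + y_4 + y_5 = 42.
C(42+5-1, 5-1) = C(46, 4) = 163185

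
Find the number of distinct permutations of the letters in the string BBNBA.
5! / (1! × 3! × 1!) = 20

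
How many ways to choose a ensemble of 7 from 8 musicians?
C(8,7) = 8!/(7!×1!) = 8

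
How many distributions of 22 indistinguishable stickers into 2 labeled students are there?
C(22+2-1, 2-1) = C(23, 1) = 23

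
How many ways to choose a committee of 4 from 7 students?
C(7,4) = 7!/(4!×3!) = 35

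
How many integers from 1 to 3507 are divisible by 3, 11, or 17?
⌊3507/3⌋+⌊3507/11⌋+⌊3507/17⌋ - ⌊3507/33⌋-⌊3507/51⌋-⌊3507/187⌋ + ⌊3507/561⌋ = 1169+318+206 - 106-68-18 + 6 = 1507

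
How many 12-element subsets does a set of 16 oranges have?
C(16,12) = 16!/(12!×4!) = 1820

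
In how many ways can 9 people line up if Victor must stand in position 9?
Fix one position: (9-1)! = 40320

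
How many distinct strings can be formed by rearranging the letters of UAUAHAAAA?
9! / (1! × 6! × 2!) = 252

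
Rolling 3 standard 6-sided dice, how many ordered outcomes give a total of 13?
Coefficient of x^13 in (x + x² + ... + x^6)^3. By inclusion-exclusion on dice exceeding 6: Σ_j (-1)^j C(3,j)·C(13-1-6j, 2) = C(3,0)·C(12,2) - C(3,1)·C(6,2) = 1·66 - 3·15 = 21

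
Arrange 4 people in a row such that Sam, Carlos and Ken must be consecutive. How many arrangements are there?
Treat the 3 as one block: (4-3+1)! × 3! = 2 × 6 = 12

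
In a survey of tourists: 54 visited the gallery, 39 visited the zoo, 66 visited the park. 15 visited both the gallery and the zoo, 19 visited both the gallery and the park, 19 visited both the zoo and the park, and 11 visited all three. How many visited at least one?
|A∪B∪C| = 54+39+66-15-19-19+11 = 117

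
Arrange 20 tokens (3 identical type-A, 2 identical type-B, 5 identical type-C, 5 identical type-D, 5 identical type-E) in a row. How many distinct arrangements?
20! / (3! × 2! × 5! × 5! × 5!) = 117327450240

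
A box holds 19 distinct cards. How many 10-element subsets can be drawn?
C(19,10) = 19!/(10!×9!) = 92378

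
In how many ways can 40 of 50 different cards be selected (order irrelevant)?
C(50,40) = 50!/(40!×10!) = 10272278170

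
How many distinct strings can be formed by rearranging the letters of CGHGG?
5! / (1! × 1! × 3!) = 20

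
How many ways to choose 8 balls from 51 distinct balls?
C(51,8) = 51!/(8!×43!) = 636763050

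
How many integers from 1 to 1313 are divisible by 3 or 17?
⌊1313/3⌋ + ⌊1313/17⌋ - ⌊1313/51⌋ = 437 + 77 - 25 = 489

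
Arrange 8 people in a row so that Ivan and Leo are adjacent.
Treat as block: (8-1)! × 2! = 5040 × 2 = 10080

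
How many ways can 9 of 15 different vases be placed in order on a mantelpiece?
P(15,9) = 15!/(15-9)! = 1816214400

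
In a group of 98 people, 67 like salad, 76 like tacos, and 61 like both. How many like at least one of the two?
|A∪B| = |A| + |B| - |A∩B| = 67 + 76 - 61 = 82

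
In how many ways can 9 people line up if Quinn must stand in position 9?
Fix one position: (9-1)! = 40320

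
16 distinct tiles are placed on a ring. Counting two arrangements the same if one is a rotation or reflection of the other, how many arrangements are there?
(16-1)!/2 = 1307674368000/2 = 653837184000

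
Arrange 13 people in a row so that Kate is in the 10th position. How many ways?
Fix one position: (13-1)! = 479001600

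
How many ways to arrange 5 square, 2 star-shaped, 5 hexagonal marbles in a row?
12! / (5! × 2! × 5!) = 16632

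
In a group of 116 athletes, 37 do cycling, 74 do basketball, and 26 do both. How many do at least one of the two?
|A∪B| = |A| + |B| - |A∩B| = 37 + 74 - 26 = 85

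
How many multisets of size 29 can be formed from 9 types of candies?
C(29+9-1, 9-1) = C(37, 8) = 38608020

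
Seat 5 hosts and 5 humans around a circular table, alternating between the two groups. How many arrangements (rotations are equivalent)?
Fix one of the hosts: (5-1)! ways for the remaining hosts, × 5! ways for the humans = 24 × 120 = 2880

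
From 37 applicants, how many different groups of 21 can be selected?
C(37,21) = 37!/(21!×16!) = 12875774670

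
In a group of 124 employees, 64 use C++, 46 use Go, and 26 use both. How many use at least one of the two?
|A∪B| = |A| + |B| - |A∩B| = 64 + 46 - 26 = 84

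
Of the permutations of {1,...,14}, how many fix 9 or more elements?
Exactly j fixed points: C(14,j)·!(14-j); sum over j ≥ 9 (derangement numbers via !m = (m-1)·(!(m-1) + !(m-2)): !0..!5 = 1, 0, 1, 2, 9, 44). Σ_{j=9}^{14} C(14,j)·!(14-j) = C(14,9)·!5 + C(14,10)·!4 + C(14,11)·!3 + C(14,12)·!2 + C(14,13)·!1 + C(14,14)·!0 = 2002·44 + 1001·9 + 364·2 + 91·1 + 14·0 + 1·1 = 97917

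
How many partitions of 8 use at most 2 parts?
By conjugation, equals partitions of 8 into parts ≤ 2. Let r_j(i) = number of partitions of i into parts ≤ j, for i = 0..8. r_1(i) = 1 for all i; r_j(i) = r_{j-1}(i) + r_j(i-j). Rows j = 2..2: ≤2: 1 1 2 2 3 3 4 4 5. r_2(8) = 5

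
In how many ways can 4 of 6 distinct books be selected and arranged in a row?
P(6,4) = 6!/(6-4)! = 360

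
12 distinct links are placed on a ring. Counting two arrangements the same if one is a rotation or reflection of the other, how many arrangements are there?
(12-1)!/2 = 39916800/2 = 19958400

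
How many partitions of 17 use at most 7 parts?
By conjugation, equals partitions of 17 into parts ≤ 7. Let r_j(i) = number of partitions of i into parts ≤ j, for i = 0..17. r_1(i) = 1 for all i; r_j(i) = r_{j-1}(i) + r_j(i-j). Rows j = 2..7: ≤2: 1 1 2 2 3 3 4 4 5 5 6 6 7 7 8 8 9 9; ≤3: 1 1 2 3 4 5 7 8 10 12 14 16 19 21 24 27 30 33; ≤4: 1 1 2 3 5 6 9 11 15 18 23 27 34 39 47 54 64 72; ≤5: 1 1 2 3 5 7 10 13 18 23 30 37 47 57 70 84 101 119; ≤6: 1 1 2 3 5 7 11 14 20 26 35 44 58 71 90 110 136 163; ≤7: 1 1 2 3 5 7 11 15 21 28 38 49 65 82 105 131 164 201. r_7(17) = 201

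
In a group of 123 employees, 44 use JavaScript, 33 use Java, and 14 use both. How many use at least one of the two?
|A∪B| = |A| + |B| - |A∩B| = 44 + 33 - 14 = 63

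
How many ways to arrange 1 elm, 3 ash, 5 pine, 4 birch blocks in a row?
13! / (1! × 3! × 5! × 4!) = 360360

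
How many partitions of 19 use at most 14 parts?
By conjugation, equals partitions of 19 into parts ≤ 14. Let r_j(i) = number of partitions of i into parts ≤ j, for i = 0..19. r_1(i) = 1 for all i; r_j(i) = r_{j-1}(i) + r_j(i-j). Rows j = 2..14: ≤2: 1 1 2 2 3 3 4 4 5 5 6 6 7 7 8 8 9 9 10 10; ≤3: 1 1 2 3 4 5 7 8 10 12 14 16 19 21 24 27 30 33 37 40; ≤4: 1 1 2 3 5 6 9 11 15 18 23 27 34 39 47 54 64 72 84 94; ≤5: 1 1 2 3 5 7 10 13 18 23 30 37 47 57 70 84 101 119 141 164; ≤6: 1 1 2 3 5 7 11 14 20 26 35 44 58 71 90 110 136 163 199 235; ≤7: 1 1 2 3 5 7 11 15 21 28 38 49 65 82 105 131 164 201 248 300; ≤8: 1 1 2 3 5 7 11 15 22 29 40 52 70 89 116 146 186 230 288 352; ≤9: 1 1 2 3 5 7 11 15 22 30 41 54 73 94 123 157 201 252 318 393; ≤10: 1 1 2 3 5 7 11 15 22 30 42 55 75 97 128 164 212 267 340 423; ≤11: 1 1 2 3 5 7 11 15 22 30 42 56 76 99 131 169 219 278 355 445; ≤12: 1 1 2 3 5 7 11 15 22 30 42 56 77 100 133 172 224 285 366 460; ≤13: 1 1 2 3 5 7 11 15 22 30 42 56 77 101 134 174 227 290 373 471; ≤14: 1 1 2 3 5 7 11 15 22 30 42 56 77 101 135 175 229 293 378 478. r_14(19) = 478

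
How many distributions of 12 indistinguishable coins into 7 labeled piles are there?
C(12+7-1, 7-1) = C(18, 6) = 18564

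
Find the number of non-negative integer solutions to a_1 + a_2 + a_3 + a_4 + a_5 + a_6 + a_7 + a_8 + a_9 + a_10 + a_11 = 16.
C(16+11-1, 11-1) = C(26, 10) = 5311735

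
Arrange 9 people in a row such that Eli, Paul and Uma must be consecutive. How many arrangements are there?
Treat the 3 as one block: (9-3+1)! × 3! = 5040 × 6 = 30240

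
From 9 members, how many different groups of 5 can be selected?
C(9,5) = 9!/(5!×4!) = 126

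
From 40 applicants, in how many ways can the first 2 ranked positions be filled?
P(40,2) = 40!/(40-2)! = 1560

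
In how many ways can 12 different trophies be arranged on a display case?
12! = 479001600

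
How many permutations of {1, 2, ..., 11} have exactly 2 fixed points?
Choose the 2 fixed points C(11,2) = 55, derange the rest: !9 = Σ_{j=0}^{9} (-1)^j·9!/j! = 362880 - 362880 + 181440 - 60480 + 15120 - 3024 + 504 - 72 + 9 - 1 = 133496. Product = 55 × 133496 = 7342280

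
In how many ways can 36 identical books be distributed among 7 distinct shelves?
C(36+7-1, 7-1) = C(42, 6) = 5245786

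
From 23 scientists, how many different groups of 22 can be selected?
C(23,22) = 23!/(22!×1!) = 23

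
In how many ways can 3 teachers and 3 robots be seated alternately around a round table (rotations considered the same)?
Fix one of the teachers: (3-1)! ways for the remaining teachers, × 3! ways for the robots = 2 × 6 = 12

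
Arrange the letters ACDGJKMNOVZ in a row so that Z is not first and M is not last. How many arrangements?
By inclusion-exclusion: 11! - 2×(11-1)! + (11-2)! = 39916800 - 7257600 + 362880 = 33022080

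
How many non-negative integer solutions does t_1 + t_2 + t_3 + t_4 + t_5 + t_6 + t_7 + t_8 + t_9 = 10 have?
C(10+9-1, 9-1) = C(18, 8) = 43758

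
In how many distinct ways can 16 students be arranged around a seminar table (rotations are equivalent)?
Circular: fix one position, arrange the rest. (16-1)! = 1307674368000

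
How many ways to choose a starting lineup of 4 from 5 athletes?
C(5,4) = 5!/(4!×1!) = 5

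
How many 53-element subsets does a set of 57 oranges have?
C(57,53) = 57!/(53!×4!) = 395010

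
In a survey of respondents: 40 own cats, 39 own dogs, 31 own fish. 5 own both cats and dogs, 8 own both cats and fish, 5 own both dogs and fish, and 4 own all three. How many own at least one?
|A∪B∪C| = 40+39+31-5-8-5+4 = 96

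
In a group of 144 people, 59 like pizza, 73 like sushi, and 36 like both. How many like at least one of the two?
|A∪B| = |A| + |B| - |A∩B| = 59 + 73 - 36 = 96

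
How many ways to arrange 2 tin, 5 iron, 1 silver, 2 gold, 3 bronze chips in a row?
13! / (2! × 5! × 1! × 2! × 3!) = 2162160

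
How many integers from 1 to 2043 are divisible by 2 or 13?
⌊2043/2⌋ + ⌊2043/13⌋ - ⌊2043/26⌋ = 1021 + 157 - 78 = 1100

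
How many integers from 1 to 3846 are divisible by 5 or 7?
⌊3846/5⌋ + ⌊3846/7⌋ - ⌊3846/35⌋ = 769 + 549 - 109 = 1209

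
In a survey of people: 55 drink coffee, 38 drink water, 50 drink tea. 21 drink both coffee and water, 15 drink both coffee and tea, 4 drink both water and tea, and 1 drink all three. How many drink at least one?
|A∪B∪C| = 55+38+50-21-15-4+1 = 104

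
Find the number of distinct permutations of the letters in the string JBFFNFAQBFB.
11! / (1! × 1! × 4! × 1! × 1! × 3!) = 277200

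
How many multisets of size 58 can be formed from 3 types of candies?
C(58+3-1, 3-1) = C(60, 2) = 1770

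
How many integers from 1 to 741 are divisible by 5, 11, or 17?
⌊741/5⌋+⌊741/11⌋+⌊741/17⌋ - ⌊741/55⌋-⌊741/85⌋-⌊741/187⌋ + ⌊741/935⌋ = 148+67+43 - 13-8-3 + 0 = 234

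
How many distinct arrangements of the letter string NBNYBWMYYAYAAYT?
15! / (2! × 1! × 2! × 1! × 1! × 3! × 5!) = 454053600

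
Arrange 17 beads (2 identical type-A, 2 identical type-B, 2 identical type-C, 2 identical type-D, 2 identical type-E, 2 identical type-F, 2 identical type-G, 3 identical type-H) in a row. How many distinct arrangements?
17! / (2! × 2! × 2! × 2! × 2! × 2! × 2! × 3!) = 463134672000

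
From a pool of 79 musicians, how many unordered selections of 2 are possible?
C(79,2) = 79!/(2!×77!) = 3081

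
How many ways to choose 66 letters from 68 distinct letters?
C(68,66) = 68!/(66!×2!) = 2278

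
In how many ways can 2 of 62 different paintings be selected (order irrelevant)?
C(62,2) = 62!/(2!×60!) = 1891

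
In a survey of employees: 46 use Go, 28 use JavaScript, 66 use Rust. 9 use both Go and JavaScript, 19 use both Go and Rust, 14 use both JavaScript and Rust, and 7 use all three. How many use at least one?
|A∪B∪C| = 46+28+66-9-19-14+7 = 105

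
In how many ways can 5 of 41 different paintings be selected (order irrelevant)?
C(41,5) = 41!/(5!×36!) = 749398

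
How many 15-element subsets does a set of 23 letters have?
C(23,15) = 23!/(15!×8!) = 490314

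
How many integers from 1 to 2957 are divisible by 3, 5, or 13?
⌊2957/3⌋+⌊2957/5⌋+⌊2957/13⌋ - ⌊2957/15⌋-⌊2957/39⌋-⌊2957/65⌋ + ⌊2957/195⌋ = 985+591+227 - 197-75-45 + 15 = 1501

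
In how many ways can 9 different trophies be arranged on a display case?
9! = 362880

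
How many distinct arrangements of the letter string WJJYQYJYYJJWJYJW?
16! / (1! × 3! × 7! × 5!) = 5765760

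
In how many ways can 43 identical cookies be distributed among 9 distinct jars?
C(43+9-1, 9-1) = C(51, 8) = 636763050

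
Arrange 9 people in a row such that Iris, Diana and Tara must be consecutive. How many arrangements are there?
Treat the 3 as one block: (9-3+1)! × 3! = 5040 × 6 = 30240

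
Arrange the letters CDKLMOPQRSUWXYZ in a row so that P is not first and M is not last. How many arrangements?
By inclusion-exclusion: 15! - 2×(15-1)! + (15-2)! = 1307674368000 - 174356582400 + 6227020800 = 1139544806400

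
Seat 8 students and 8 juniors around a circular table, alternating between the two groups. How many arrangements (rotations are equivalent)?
Fix one of the students: (8-1)! ways for the remaining students, × 8! ways for the juniors = 5040 × 40320 = 203212800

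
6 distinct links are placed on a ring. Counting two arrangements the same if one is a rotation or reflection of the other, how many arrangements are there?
(6-1)!/2 = 120/2 = 60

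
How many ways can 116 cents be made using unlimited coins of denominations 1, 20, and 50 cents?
Coefficient of x^116 in 1/(1-x^1) · 1/(1-x^20) · 1/(1-x^50). Case on j = number of 50-cent coins (j = 0..2); remainder r = 116 - 50j is made from {1,20} in ⌊r/20⌋+1 ways. r = 116, 66, 16 → 6 + 4 + 1 = 11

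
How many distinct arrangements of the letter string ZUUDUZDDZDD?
11! / (3! × 3! × 5!) = 9240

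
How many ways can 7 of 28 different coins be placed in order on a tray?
P(28,7) = 28!/(28-7)! = 5967561600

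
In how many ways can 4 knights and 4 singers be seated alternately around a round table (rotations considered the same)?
Fix one of the knights: (4-1)! ways for the remaining knights, × 4! ways for the singers = 6 × 24 = 144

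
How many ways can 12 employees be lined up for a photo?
12! = 479001600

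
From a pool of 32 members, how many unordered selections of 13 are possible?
C(32,13) = 32!/(13!×19!) = 347373600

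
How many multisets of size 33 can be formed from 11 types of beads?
C(33+11-1, 11-1) = C(43, 10) = 1917334783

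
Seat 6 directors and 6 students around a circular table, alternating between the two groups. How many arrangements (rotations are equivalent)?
Fix one of the directors: (6-1)! ways for the remaining directors, × 6! ways for the students = 120 × 720 = 86400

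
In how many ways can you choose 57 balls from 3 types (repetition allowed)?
C(57+3-1, 3-1) = C(59, 2) = 1711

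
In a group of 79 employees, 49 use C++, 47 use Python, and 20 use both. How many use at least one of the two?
|A∪B| = |A| + |B| - |A∩B| = 49 + 47 - 20 = 76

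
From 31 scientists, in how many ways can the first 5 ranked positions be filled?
P(31,5) = 31!/(31-5)! = 20389320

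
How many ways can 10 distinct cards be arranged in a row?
10! = 3628800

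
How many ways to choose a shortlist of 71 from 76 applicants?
C(76,71) = 76!/(71!×5!) = 18474840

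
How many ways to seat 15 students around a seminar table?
Circular: fix one position, arrange the rest. (15-1)! = 87178291200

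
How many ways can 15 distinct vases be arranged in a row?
15! = 1307674368000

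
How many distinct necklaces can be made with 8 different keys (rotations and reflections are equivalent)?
(8-1)!/2 = 5040/2 = 2520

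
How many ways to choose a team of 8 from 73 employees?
C(73,8) = 73!/(8!×65!) = 13442126049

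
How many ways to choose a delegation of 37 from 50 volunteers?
C(50,37) = 50!/(37!×13!) = 354860518600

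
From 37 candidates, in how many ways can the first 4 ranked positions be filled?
P(37,4) = 37!/(37-4)! = 1585080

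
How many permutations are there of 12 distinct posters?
12! = 479001600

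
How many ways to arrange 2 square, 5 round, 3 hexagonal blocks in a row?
10! / (2! × 5! × 3!) = 2520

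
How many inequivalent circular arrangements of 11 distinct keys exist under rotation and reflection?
(11-1)!/2 = 3628800/2 = 1814400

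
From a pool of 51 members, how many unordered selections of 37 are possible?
C(51,37) = 51!/(37!×14!) = 1292706174900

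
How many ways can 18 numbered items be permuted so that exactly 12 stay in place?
Choose the 12 fixed points C(18,12) = 18564, derange the rest: !6 = Σ_{j=0}^{6} (-1)^j·6!/j! = 720 - 720 + 360 - 120 + 30 - 6 + 1 = 265. Product = 18564 × 265 = 4919460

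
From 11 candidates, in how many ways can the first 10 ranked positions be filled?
P(11,10) = 11!/(11-10)! = 39916800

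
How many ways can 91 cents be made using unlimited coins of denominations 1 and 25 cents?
Coefficient of x^91 in 1/(1-x^1) · 1/(1-x^25). Use j coins of 25 for j = 0..⌊91/25⌋ = 3, the rest in 1s: 3 + 1 = 4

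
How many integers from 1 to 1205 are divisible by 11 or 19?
⌊1205/11⌋ + ⌊1205/19⌋ - ⌊1205/209⌋ = 109 + 63 - 5 = 167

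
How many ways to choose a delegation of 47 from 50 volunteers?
C(50,47) = 50!/(47!×3!) = 19600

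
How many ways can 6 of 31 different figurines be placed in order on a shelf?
P(31,6) = 31!/(31-6)! = 530122320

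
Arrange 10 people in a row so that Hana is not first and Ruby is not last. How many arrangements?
By inclusion-exclusion: 10! - 2×(10-1)! + (10-2)! = 3628800 - 725760 + 40320 = 2943360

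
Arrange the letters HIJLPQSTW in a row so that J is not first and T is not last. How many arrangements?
By inclusion-exclusion: 9! - 2×(9-1)! + (9-2)! = 362880 - 80640 + 5040 = 287280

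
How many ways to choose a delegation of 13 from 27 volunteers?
C(27,13) = 27!/(13!×14!) = 20058300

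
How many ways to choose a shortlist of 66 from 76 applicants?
C(76,66) = 76!/(66!×10!) = 954526728530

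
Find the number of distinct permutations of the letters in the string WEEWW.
5! / (2! × 3!) = 10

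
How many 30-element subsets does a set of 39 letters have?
C(39,30) = 39!/(30!×9!) = 211915132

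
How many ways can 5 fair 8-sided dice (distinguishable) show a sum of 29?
Coefficient of x^29 in (x + x² + ... + x^8)^5. By inclusion-exclusion on dice exceeding 8: Σ_j (-1)^j C(5,j)·C(29-1-8j, 4) = C(5,0)·C(28,4) - C(5,1)·C(20,4) + C(5,2)·C(12,4) - C(5,3)·C(4,4) = 1·20475 - 5·4845 + 10·495 - 10·1 = 1190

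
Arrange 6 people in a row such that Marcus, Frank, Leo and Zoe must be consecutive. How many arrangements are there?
Treat the 4 as one block: (6-4+1)! × 4! = 6 × 24 = 144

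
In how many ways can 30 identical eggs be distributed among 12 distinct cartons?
C(30+12-1, 12-1) = C(41, 11) = 3159461968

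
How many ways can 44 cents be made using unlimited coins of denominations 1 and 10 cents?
Coefficient of x^44 in 1/(1-x^1) · 1/(1-x^10). Use j coins of 10 for j = 0..⌊44/10⌋ = 4, the rest in 1s: 4 + 1 = 5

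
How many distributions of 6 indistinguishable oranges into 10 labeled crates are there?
C(6+10-1, 10-1) = C(15, 9) = 5005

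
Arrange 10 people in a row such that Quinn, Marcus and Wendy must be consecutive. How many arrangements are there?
Treat the 3 as one block: (10-3+1)! × 3! = 40320 × 6 = 241920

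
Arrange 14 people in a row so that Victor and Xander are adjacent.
Treat as block: (14-1)! × 2! = 6227020800 × 2 = 12454041600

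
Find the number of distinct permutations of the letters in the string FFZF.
4! / (3! × 1!) = 4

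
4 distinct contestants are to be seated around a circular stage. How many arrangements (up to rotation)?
Circular: fix one position, arrange the rest. (4-1)! = 6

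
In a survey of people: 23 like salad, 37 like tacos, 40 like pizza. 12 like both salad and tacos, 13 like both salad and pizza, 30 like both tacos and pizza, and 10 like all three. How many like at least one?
|A∪B∪C| = 23+37+40-12-13-30+10 = 55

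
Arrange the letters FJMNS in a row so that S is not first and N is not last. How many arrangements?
By inclusion-exclusion: 5! - 2×(5-1)! + (5-2)! = 120 - 48 + 6 = 78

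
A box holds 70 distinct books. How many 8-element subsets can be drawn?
C(70,8) = 70!/(8!×62!) = 9440350920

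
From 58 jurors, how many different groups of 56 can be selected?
C(58,56) = 58!/(56!×2!) = 1653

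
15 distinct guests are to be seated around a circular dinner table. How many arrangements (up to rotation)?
Circular: fix one position, arrange the rest. (15-1)! = 87178291200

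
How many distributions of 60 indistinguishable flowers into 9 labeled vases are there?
C(60+9-1, 9-1) = C(68, 8) = 7392009768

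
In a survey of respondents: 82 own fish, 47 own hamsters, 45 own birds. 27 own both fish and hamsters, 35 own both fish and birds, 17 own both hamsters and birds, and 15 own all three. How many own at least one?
|A∪B∪C| = 82+47+45-27-35-17+15 = 110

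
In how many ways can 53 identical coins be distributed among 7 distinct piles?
C(53+7-1, 7-1) = C(59, 6) = 45057474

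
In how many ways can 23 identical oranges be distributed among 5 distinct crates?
C(23+5-1, 5-1) = C(27, 4) = 17550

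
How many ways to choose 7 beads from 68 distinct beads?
C(68,7) = 68!/(7!×61!) = 969443904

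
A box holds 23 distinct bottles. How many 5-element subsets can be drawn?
C(23,5) = 23!/(5!×18!) = 33649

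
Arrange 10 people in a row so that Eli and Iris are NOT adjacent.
Total - adjacent = 10! - (10-1)!×2 = 3628800 - 725760 = 2903040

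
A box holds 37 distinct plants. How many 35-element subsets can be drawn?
C(37,35) = 37!/(35!×2!) = 666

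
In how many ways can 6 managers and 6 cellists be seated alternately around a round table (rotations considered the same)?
Fix one of the managers: (6-1)! ways for the remaining managers, × 6! ways for the cellists = 120 × 720 = 86400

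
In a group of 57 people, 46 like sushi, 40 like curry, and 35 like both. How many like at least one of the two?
|A∪B| = |A| + |B| - |A∩B| = 46 + 40 - 35 = 51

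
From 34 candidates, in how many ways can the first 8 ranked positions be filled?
P(34,8) = 34!/(34-8)! = 732058145280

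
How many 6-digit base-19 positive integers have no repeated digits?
First digit: 18 choices (nonzero). Then descending: 18 × 18 × 17 × 16 × 15 × 14 = 18506880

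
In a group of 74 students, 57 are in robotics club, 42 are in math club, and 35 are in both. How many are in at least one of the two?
|A∪B| = |A| + |B| - |A∩B| = 57 + 42 - 35 = 64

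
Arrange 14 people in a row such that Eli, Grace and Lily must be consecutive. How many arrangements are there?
Treat the 3 as one block: (14-3+1)! × 3! = 479001600 × 6 = 2874009600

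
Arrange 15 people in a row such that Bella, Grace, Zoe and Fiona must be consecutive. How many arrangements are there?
Treat the 4 as one block: (15-4+1)! × 4! = 479001600 × 24 = 11496038400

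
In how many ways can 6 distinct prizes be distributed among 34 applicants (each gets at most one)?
P(34,6) = 34!/(34-6)! = 968330880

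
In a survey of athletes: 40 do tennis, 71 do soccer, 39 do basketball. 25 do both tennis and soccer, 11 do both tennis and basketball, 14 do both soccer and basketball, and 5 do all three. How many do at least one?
|A∪B∪C| = 40+71+39-25-11-14+5 = 105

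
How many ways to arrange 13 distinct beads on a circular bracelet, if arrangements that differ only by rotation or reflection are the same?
(13-1)!/2 = 479001600/2 = 239500800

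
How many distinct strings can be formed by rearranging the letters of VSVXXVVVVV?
10! / (7! × 1! × 2!) = 360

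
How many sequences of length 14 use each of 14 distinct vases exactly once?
14! = 87178291200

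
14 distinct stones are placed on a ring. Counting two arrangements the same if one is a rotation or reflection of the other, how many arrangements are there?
(14-1)!/2 = 6227020800/2 = 3113510400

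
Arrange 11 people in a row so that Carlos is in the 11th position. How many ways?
Fix one position: (11-1)! = 3628800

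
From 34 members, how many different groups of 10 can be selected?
C(34,10) = 34!/(10!×24!) = 131128140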